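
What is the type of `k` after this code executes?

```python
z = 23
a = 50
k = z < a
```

Comparison operators return bool

bool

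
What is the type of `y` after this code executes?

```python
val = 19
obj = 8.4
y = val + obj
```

int + float returns float (19 + 8.4 = 27.4)

float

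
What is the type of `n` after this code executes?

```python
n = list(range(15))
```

list(range(...)) returns list

list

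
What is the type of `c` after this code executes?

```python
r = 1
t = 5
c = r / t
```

int / int always returns float in Python 3 (1 / 5 = 0.2)

float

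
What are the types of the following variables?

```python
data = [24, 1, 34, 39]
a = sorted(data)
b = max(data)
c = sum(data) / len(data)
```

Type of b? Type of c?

max of ints returns int; int / int returns float

int, float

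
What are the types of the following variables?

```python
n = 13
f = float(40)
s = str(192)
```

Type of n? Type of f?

n is int; f is float

int, float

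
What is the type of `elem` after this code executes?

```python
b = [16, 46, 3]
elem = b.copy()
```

list.copy() returns list

list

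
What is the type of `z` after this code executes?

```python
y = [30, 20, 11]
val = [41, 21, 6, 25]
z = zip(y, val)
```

zip() returns a zip iterator object

zip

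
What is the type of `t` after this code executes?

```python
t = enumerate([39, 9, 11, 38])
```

enumerate() returns an enumerate iterator object

enumerate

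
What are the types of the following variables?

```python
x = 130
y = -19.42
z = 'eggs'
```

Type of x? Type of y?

x is int; y is float

int, float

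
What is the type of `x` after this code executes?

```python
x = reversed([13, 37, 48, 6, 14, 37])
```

reversed() on a list returns a list_reverseiterator

list_reverseiterator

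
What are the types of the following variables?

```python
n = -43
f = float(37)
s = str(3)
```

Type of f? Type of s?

f is float; s is str

float, str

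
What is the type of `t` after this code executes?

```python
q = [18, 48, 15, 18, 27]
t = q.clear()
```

list.clear() returns None

NoneType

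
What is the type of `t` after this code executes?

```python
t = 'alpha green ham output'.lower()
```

str.lower() returns str

str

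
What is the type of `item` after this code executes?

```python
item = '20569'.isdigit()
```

str.isdigit() returns bool

bool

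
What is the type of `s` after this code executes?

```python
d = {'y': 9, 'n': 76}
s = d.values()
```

.values() returns a dict_values view object

dict_values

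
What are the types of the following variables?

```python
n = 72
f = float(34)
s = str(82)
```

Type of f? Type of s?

f is float; s is str

float, str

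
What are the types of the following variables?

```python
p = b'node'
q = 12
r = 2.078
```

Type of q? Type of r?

q is int; r is float

int, float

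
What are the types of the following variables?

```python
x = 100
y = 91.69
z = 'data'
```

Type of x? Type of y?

x is int; y is float

int, float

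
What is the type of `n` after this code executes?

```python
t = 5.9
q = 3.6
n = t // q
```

float // float returns float (floor division preserves float type)

float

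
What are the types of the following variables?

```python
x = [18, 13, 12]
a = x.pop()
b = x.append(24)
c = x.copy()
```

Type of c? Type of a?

list.copy() returns list; list.pop() returns the element (int)

list, int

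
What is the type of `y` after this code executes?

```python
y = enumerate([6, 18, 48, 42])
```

enumerate() returns an enumerate iterator object

enumerate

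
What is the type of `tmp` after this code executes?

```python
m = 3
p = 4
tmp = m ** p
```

int ** positive int returns int (3 ** 4 = 81)

int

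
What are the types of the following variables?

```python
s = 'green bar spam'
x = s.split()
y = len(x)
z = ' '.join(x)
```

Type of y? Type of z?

len() returns int; str.join() returns str

int, str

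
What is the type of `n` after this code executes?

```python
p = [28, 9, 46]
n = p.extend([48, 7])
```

list.extend() returns None

NoneType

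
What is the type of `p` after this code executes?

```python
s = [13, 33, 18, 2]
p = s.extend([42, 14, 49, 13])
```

list.extend() returns None

NoneType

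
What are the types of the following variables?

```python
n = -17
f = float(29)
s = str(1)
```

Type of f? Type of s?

f is float; s is str

float, str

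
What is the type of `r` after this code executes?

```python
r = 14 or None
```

'or' returns first truthy value (14, int)

int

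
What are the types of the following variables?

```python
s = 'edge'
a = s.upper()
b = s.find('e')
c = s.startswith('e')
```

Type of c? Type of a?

str.startswith() returns bool; str.upper() returns str

bool, str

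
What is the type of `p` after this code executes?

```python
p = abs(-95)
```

abs() of int returns int

int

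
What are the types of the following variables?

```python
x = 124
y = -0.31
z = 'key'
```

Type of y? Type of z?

y is float; z is str

float, str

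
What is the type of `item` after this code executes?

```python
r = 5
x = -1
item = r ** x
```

int ** negative int returns float

float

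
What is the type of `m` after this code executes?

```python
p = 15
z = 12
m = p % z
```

int % int returns int (15 % 12 = 3)

int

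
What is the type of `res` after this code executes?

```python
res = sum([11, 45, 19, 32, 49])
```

sum() of ints returns int

int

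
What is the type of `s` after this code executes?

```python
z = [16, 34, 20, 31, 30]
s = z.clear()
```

list.clear() returns None

NoneType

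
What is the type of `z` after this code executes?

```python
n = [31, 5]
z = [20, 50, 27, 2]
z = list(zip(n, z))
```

list(zip(...)) returns a list of tuples

list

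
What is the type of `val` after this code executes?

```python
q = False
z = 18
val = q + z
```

bool + int returns int (False is 0, so 0 + 18 = 18)

int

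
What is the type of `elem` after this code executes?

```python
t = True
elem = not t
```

'not' always returns bool

bool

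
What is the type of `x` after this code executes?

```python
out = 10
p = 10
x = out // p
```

int // int returns int (10 // 10 = 1)

int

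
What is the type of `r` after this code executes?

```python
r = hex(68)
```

hex() returns str representation

str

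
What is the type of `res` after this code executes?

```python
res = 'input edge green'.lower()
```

str.lower() returns str

str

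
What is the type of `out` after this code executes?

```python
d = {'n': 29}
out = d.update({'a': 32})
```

dict.update() returns None

NoneType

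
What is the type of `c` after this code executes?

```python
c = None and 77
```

'and' returns first falsy value (None)

NoneType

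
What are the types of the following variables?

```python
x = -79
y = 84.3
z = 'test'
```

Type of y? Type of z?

y is float; z is str

float, str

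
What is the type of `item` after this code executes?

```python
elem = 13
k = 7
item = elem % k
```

int % int returns int (13 % 7 = 6)

int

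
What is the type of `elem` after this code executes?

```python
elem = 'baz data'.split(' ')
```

str.split() returns list

list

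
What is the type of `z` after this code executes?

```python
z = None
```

None has type NoneType

NoneType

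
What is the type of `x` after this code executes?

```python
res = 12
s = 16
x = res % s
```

int % int returns int (12 % 16 = 12)

int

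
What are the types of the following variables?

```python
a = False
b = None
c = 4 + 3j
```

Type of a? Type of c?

a is bool; c is complex

bool, complex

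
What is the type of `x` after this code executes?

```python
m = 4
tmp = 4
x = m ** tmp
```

int ** positive int returns int (4 ** 4 = 256)

int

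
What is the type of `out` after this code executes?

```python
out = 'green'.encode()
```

str.encode() returns bytes

bytes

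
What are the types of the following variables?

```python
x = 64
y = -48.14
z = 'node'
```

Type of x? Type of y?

x is int; y is float

int, float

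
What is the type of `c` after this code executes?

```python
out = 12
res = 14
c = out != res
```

Comparison operators return bool

bool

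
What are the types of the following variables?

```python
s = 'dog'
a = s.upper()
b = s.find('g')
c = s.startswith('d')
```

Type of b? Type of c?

str.find() returns int; str.startswith() returns bool

int, bool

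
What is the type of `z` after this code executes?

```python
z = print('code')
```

print() returns None

NoneType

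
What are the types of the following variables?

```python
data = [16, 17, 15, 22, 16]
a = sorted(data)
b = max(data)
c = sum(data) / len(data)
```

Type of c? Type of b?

int / int returns float; max of ints returns int

float, int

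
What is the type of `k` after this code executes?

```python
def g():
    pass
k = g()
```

A function with no return statement returns None

NoneType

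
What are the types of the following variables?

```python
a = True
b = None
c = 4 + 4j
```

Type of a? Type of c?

a is bool; c is complex

bool, complex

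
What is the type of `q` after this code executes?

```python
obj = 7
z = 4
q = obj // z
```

int // int returns int (7 // 4 = 1)

int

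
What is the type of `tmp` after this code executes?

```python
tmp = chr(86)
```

chr() returns str (single character)

str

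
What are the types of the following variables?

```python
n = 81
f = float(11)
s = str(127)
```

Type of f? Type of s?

f is float; s is str

float, str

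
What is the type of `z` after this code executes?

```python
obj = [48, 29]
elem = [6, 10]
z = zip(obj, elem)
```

zip() returns a zip iterator object

zip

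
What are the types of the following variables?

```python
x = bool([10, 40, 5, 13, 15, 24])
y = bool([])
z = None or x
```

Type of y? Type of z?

bool() returns bool; None or <bool> returns the bool

bool, bool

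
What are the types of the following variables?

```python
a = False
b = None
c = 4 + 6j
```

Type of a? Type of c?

a is bool; c is complex

bool, complex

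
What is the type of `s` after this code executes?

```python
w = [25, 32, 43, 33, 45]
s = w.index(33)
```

list.index() returns int

int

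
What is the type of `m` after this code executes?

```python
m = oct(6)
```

oct() returns str representation

str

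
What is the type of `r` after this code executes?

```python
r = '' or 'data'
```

'or' returns first truthy value ('data', which is str)

str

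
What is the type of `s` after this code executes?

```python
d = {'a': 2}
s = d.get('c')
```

dict.get() returns None when key 'c' is not found and no default given

NoneType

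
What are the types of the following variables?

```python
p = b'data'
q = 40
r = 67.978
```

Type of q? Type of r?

q is int; r is float

int, float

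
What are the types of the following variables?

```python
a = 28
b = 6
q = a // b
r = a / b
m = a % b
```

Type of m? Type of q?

int % int returns int; int // int returns int

int, int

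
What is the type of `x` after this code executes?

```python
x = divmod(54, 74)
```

divmod() returns a tuple (quotient, remainder)

tuple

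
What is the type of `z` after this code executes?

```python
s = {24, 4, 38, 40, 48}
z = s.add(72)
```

set.add() returns None (mutates in place)

NoneType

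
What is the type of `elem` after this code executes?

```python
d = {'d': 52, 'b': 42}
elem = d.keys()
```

.keys() returns a dict_keys view object

dict_keys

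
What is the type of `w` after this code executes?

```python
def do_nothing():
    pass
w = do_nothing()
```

A function with no return statement returns None

NoneType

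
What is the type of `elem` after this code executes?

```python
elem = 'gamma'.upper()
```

str.upper() returns str

str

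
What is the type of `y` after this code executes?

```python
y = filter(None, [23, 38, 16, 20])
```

filter() returns a filter iterator object

filter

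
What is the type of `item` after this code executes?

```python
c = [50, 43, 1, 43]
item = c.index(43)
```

list.index() returns int

int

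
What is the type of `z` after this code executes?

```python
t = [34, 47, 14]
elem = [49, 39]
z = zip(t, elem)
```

zip() returns a zip iterator object

zip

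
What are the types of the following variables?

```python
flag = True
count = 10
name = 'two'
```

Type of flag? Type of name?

flag is bool; name is str

bool, str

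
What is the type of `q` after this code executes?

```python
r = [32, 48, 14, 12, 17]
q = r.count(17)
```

list.count() returns int

int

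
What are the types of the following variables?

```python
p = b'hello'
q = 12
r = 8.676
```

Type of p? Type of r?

p is bytes; r is float

bytes, float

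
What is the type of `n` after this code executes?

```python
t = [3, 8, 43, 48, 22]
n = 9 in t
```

'in' operator returns bool

bool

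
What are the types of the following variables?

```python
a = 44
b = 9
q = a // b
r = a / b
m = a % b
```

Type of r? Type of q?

int / int returns float; int // int returns int

float, int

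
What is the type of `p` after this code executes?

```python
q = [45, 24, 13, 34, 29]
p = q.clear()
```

list.clear() returns None

NoneType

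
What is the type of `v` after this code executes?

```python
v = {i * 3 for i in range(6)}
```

A set comprehension {expr for x in iterable} produces a set

set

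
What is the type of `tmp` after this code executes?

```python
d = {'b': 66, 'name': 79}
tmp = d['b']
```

Accessing dict[str, int] with key 'b' returns int value 66

int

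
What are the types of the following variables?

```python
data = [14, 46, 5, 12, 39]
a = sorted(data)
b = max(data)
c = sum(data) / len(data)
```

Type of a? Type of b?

sorted() returns list; max of ints returns int

list, int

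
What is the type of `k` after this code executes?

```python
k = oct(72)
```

oct() returns str representation

str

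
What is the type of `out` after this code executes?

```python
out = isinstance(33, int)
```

isinstance() returns bool

bool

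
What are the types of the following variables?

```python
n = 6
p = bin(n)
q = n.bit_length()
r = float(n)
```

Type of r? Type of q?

float() returns float; int.bit_length() returns int

float, int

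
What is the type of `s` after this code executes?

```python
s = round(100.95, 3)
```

round() with ndigits arg returns float

float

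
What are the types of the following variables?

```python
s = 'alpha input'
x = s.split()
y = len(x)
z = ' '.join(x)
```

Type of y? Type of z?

len() returns int; str.join() returns str

int, str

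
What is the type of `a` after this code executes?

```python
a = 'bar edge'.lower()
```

str.lower() returns str

str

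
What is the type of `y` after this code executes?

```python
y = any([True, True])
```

any() returns bool

bool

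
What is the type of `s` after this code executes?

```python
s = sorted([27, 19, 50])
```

sorted() always returns list

list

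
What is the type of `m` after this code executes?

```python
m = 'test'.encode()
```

str.encode() returns bytes

bytes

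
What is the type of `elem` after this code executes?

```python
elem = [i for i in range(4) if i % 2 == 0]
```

A list comprehension [...] produces a list

list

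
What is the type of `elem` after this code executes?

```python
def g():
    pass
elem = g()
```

A function with no return statement returns None

NoneType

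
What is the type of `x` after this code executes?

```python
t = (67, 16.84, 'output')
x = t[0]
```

Index 0 of tuple is 67 which is int

int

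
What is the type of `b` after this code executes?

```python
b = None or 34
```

'or' with None returns the other value (34, int)

int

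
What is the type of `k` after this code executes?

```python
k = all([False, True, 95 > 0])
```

all() returns bool

bool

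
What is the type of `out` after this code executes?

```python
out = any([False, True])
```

any() returns bool

bool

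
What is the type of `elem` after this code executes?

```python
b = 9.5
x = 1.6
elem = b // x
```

float // float returns float (floor division preserves float type)

float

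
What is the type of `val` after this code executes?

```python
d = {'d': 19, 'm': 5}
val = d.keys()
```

.keys() returns a dict_keys view object

dict_keys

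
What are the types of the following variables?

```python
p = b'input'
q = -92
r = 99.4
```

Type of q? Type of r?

q is int; r is float

int, float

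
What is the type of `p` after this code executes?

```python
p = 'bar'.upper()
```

str.upper() returns str

str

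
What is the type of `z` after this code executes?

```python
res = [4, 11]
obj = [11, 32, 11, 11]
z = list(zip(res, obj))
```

list(zip(...)) returns a list of tuples

list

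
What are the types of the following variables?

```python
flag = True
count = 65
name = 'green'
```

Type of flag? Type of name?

flag is bool; name is str

bool, str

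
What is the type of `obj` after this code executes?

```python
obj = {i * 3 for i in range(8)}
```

A set comprehension {expr for x in iterable} produces a set

set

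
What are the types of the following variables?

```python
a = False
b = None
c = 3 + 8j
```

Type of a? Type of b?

a is bool; b is NoneType

bool, NoneType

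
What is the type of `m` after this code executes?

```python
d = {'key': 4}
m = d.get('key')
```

dict.get() returns the value (int) when key is found

int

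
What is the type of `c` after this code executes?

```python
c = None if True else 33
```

Ternary: condition is True, if branch (None) taken → NoneType

NoneType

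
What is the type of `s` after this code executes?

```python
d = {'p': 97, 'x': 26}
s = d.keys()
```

.keys() returns a dict_keys view object

dict_keys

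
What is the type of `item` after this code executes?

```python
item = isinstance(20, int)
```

isinstance() returns bool

bool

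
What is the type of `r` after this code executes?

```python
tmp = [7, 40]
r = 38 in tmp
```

'in' operator returns bool

bool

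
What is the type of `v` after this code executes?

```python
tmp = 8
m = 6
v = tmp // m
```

int // int returns int (8 // 6 = 1)

int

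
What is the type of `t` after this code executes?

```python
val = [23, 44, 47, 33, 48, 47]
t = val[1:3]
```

Slicing a list always returns a list

list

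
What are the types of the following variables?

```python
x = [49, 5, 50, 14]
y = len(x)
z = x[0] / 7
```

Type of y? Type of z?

len() returns int; int / int returns float

int, float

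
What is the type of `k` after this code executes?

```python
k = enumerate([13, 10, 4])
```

enumerate() returns an enumerate iterator object

enumerate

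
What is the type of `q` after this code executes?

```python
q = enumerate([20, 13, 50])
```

enumerate() returns an enumerate iterator object

enumerate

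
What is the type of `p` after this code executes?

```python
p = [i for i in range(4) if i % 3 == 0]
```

A list comprehension [...] produces a list

list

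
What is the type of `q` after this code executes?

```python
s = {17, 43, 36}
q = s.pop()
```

Popping from a set of ints returns int

int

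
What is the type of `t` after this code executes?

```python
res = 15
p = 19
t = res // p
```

int // int returns int (15 // 19 = 0)

int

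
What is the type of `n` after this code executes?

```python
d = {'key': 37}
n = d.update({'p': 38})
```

dict.update() returns None

NoneType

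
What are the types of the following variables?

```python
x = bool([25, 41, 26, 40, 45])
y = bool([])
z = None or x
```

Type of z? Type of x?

None or <bool> returns the bool; bool() returns bool

bool, bool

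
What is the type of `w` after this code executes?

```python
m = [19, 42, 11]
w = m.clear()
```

list.clear() returns None

NoneType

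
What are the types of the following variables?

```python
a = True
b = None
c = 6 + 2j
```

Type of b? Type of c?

b is NoneType; c is complex

NoneType, complex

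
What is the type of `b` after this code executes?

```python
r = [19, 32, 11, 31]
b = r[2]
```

Indexing a list of ints returns int (r[2] = 11)

int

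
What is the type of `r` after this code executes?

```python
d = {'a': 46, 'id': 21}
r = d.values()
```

.values() returns a dict_values view object

dict_values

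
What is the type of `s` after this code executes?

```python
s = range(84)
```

range() returns a range object

range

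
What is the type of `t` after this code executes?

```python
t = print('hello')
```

print() returns None

NoneType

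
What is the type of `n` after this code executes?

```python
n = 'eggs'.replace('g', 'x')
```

str.replace() returns str

str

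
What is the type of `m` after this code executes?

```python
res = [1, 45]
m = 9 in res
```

'in' operator returns bool

bool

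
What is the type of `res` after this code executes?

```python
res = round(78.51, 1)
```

round() with ndigits arg returns float

float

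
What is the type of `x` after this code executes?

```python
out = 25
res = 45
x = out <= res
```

Comparison operators return bool

bool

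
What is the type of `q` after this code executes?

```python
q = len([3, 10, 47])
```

len() always returns int

int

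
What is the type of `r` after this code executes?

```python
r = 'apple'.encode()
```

str.encode() returns bytes

bytes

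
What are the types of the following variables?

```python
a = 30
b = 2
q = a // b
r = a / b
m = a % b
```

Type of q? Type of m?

int // int returns int; int % int returns int

int, int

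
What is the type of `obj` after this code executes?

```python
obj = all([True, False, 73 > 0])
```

all() returns bool

bool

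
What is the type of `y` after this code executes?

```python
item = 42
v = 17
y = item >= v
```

Comparison operators return bool

bool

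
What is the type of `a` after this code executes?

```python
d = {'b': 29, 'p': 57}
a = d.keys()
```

.keys() returns a dict_keys view object

dict_keys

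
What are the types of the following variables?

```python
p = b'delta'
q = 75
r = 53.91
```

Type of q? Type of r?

q is int; r is float

int, float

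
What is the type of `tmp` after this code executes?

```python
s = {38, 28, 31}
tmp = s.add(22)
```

set.add() returns None (mutates in place)

NoneType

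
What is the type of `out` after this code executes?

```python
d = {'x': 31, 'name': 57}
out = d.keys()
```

.keys() returns a dict_keys view object

dict_keys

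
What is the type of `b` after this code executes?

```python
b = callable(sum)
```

callable() returns bool

bool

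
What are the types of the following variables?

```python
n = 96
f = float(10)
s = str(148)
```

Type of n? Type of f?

n is int; f is float

int, float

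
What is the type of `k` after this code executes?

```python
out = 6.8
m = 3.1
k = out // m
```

float // float returns float (floor division preserves float type)

float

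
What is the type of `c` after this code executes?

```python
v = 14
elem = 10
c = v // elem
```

int // int returns int (14 // 10 = 1)

int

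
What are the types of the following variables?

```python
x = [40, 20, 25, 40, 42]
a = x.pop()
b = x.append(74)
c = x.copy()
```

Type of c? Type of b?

list.copy() returns list; list.append() returns None

list, NoneType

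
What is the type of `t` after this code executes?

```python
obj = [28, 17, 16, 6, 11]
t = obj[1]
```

Indexing a list of ints returns int (obj[1] = 17)

int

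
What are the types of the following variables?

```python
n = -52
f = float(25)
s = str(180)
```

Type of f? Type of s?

f is float; s is str

float, str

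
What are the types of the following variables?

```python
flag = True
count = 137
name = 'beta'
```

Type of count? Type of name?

count is int; name is str

int, str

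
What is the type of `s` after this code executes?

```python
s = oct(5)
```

oct() returns str representation

str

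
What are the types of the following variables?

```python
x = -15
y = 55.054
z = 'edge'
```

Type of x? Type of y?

x is int; y is float

int, float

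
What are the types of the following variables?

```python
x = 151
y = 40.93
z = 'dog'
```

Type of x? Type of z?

x is int; z is str

int, str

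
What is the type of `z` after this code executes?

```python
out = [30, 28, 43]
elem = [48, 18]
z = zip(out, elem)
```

zip() returns a zip iterator object

zip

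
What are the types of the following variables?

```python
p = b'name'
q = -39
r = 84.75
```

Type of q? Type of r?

q is int; r is float

int, float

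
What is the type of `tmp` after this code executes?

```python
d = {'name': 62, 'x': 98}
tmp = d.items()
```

dict.items() returns a dict_items view

dict_items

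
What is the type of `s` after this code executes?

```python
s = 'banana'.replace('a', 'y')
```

str.replace() returns str

str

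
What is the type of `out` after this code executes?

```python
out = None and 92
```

'and' returns first falsy value (None)

NoneType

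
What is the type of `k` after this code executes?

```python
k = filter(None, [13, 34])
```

filter() returns a filter iterator object

filter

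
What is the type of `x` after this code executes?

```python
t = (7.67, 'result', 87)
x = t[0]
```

Index 0 of tuple is 7.67 which is float

float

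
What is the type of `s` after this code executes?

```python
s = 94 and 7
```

'and' returns the last value when all truthy (7, which is int)

int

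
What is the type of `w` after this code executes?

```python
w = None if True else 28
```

Ternary: condition is True, if branch (None) taken → NoneType

NoneType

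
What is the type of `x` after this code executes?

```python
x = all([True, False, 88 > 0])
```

all() returns bool

bool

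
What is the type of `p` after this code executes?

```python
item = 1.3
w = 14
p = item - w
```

float - int returns float (1.3 - 14 = -12.7)

float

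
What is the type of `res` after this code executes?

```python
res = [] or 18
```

'or' returns first truthy value (18, which is int)

int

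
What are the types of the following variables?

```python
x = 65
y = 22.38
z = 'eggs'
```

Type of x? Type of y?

x is int; y is float

int, float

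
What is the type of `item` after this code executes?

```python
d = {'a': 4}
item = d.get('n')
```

dict.get() returns None when key 'n' is not found and no default given

NoneType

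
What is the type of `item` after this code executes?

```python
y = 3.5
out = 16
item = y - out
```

float - int returns float (3.5 - 16 = -12.5)

float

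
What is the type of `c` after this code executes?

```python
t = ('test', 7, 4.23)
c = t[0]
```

Index 0 of tuple is 'test' which is str

str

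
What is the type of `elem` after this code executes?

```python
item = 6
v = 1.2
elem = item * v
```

int * float returns float (6 * 1.2 = 7.2)

float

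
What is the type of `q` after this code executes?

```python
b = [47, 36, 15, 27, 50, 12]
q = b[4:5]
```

Slicing a list always returns a list

list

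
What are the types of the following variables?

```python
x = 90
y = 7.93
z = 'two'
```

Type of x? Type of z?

x is int; z is str

int, str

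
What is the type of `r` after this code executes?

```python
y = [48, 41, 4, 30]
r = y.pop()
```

list.pop() returns the popped element (int here)

int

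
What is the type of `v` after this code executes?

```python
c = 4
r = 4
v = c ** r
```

int ** positive int returns int (4 ** 4 = 256)

int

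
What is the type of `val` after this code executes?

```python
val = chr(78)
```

chr() returns str (single character)

str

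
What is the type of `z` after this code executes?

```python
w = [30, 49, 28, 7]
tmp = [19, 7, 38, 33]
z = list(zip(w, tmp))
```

list(zip(...)) returns a list of tuples

list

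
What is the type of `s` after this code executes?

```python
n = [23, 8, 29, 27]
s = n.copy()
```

list.copy() returns list

list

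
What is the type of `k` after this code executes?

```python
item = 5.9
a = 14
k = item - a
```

float - int returns float (5.9 - 14 = -8.1)

float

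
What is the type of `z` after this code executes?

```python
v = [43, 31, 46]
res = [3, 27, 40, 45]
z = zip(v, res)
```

zip() returns a zip iterator object

zip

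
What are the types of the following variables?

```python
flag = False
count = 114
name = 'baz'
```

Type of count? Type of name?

count is int; name is str

int, str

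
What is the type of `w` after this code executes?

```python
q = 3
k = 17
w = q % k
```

int % int returns int (3 % 17 = 3)

int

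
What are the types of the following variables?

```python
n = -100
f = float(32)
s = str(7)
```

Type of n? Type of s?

n is int; s is str

int, str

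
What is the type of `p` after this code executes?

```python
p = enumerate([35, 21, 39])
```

enumerate() returns an enumerate iterator object

enumerate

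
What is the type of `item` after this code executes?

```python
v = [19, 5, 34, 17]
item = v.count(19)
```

list.count() returns int

int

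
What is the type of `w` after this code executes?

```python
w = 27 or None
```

'or' returns first truthy value (27, int)

int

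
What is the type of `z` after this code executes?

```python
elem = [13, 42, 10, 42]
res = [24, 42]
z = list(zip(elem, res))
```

list(zip(...)) returns a list of tuples

list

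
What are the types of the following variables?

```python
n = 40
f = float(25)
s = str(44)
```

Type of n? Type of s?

n is int; s is str

int, str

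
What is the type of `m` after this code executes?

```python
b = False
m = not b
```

'not' always returns bool

bool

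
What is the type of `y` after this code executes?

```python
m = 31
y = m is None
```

'is' comparison returns bool

bool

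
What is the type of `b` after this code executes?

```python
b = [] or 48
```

'or' returns first truthy value (48, which is int)

int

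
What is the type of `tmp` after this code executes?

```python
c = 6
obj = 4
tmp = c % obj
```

int % int returns int (6 % 4 = 2)

int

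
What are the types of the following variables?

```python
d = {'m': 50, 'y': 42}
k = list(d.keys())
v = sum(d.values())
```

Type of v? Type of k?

sum of int values returns int; list(...) returns list

int, list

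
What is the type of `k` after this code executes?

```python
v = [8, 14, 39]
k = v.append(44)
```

list.append() returns None (mutates in place)

NoneType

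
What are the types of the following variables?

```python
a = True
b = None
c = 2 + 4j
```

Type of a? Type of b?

a is bool; b is NoneType

bool, NoneType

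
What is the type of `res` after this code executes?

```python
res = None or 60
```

'or' with None returns the other value (60, int)

int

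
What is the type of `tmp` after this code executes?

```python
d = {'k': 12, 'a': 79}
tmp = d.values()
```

.values() returns a dict_values view object

dict_values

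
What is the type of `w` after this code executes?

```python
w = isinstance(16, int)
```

isinstance() returns bool

bool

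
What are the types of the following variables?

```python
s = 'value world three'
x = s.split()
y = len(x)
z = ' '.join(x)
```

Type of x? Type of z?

str.split() returns list; str.join() returns str

list, str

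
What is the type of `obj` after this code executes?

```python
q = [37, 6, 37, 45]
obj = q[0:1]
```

Slicing a list always returns a list

list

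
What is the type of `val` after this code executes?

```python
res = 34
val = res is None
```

'is' comparison returns bool

bool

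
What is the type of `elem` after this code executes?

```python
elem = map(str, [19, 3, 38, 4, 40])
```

map() returns a map iterator object

map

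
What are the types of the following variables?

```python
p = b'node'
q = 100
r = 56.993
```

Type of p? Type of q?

p is bytes; q is int

bytes, int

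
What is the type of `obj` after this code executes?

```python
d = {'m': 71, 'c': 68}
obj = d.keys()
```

.keys() returns a dict_keys view object

dict_keys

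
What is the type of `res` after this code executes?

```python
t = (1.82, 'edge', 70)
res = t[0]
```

Index 0 of tuple is 1.82 which is float

float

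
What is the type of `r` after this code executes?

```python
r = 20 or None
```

'or' returns first truthy value (20, int)

int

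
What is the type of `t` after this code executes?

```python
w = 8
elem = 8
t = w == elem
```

Equality comparison returns bool

bool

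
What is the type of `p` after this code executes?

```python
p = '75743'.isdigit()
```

str.isdigit() returns bool

bool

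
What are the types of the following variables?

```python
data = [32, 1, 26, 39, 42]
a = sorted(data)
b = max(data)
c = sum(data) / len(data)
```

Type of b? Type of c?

max of ints returns int; int / int returns float

int, float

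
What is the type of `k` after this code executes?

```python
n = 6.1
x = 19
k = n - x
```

float - int returns float (6.1 - 19 = -12.9)

float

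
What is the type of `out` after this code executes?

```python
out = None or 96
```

'or' with None returns the other value (96, int)

int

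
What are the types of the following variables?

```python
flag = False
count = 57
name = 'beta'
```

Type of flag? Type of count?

flag is bool; count is int

bool, int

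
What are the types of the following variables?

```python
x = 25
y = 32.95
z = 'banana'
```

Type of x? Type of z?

x is int; z is str

int, str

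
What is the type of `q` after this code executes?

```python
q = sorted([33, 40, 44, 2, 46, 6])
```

sorted() always returns list

list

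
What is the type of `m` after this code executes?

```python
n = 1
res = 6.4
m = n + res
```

int + float returns float (1 + 6.4 = 7.4)

float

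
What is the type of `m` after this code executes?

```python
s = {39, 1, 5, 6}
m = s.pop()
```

Popping from a set of ints returns int

int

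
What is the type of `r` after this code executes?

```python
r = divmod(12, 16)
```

divmod() returns a tuple (quotient, remainder)

tuple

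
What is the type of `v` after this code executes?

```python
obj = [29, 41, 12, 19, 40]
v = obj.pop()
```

list.pop() returns the popped element (int here)

int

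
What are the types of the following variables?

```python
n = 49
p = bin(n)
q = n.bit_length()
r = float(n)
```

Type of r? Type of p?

float() returns float; bin() returns str

float, str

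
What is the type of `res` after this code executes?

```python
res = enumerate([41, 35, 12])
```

enumerate() returns an enumerate iterator object

enumerate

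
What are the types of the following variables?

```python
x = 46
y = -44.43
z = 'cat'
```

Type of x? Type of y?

x is int; y is float

int, float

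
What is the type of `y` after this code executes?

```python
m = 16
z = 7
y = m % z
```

int % int returns int (16 % 7 = 2)

int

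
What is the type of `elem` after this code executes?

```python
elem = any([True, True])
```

any() returns bool

bool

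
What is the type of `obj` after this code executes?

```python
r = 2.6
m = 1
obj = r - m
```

float - int returns float (2.6 - 1 = 1.6)

float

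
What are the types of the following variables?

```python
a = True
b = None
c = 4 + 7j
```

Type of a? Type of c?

a is bool; c is complex

bool, complex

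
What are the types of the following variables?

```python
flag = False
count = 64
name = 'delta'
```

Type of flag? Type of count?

flag is bool; count is int

bool, int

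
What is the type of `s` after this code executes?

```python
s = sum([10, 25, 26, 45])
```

sum() of ints returns int

int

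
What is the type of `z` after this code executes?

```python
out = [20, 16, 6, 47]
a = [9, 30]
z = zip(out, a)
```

zip() returns a zip iterator object

zip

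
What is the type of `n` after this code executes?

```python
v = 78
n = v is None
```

'is' comparison returns bool

bool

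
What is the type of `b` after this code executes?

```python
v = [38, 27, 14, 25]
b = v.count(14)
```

list.count() returns int

int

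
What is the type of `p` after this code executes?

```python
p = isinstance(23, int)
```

isinstance() returns bool

bool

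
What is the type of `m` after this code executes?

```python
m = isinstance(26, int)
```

isinstance() returns bool

bool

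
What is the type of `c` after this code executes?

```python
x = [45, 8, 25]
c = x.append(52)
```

list.append() returns None (mutates in place)

NoneType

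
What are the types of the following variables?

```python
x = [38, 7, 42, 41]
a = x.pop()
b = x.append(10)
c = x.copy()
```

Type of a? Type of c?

list.pop() returns the element (int); list.copy() returns list

int, list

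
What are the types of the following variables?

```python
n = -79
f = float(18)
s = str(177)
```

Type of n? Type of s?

n is int; s is str

int, str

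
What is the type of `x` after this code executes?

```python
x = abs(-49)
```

abs() of int returns int

int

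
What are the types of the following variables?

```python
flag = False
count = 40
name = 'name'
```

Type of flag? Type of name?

flag is bool; name is str

bool, str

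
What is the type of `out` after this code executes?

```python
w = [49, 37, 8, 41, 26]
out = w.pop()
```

list.pop() returns the popped element (int here)

int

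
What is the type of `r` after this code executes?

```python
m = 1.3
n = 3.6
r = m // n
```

float // float returns float (floor division preserves float type)

float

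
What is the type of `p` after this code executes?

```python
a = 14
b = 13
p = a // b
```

int // int returns int (14 // 13 = 1)

int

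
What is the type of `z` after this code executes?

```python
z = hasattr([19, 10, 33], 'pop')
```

hasattr() returns bool

bool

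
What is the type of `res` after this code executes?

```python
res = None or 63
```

'or' with None returns the other value (63, int)

int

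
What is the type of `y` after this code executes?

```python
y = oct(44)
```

oct() returns str representation

str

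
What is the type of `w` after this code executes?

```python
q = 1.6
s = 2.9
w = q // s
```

float // float returns float (floor division preserves float type)

float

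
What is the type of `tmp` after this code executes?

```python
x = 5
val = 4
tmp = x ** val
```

int ** positive int returns int (5 ** 4 = 625)

int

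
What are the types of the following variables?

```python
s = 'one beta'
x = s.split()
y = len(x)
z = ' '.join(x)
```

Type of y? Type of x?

len() returns int; str.split() returns list

int, list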